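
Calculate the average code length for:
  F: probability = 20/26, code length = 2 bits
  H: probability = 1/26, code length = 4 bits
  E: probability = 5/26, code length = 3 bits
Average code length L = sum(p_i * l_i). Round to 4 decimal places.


Weighted contributions p_i * l_i:
  F: (20/26) * 2 = 40/26
  H: (1/26) * 4 = 4/26
  E: (5/26) * 3 = 15/26
Sum = (40 + 4 + 15)/26 = 59/26

L = 59/26 = 2.2692 bits/symbol


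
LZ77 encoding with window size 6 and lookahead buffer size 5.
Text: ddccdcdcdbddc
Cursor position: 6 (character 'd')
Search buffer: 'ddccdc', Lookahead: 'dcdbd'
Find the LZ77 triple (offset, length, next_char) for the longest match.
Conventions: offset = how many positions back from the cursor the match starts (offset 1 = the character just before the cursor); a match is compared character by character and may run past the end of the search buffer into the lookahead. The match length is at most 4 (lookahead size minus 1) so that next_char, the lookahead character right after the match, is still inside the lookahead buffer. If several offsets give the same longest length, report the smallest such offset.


Try each offset into the search buffer:
  offset=1 (pos 5, char 'c'): match length 0
  offset=2 (pos 4, char 'd'): match length 3
  offset=3 (pos 3, char 'c'): match length 0
  offset=4 (pos 2, char 'c'): match length 0
  offset=5 (pos 1, char 'd'): match length 2
  offset=6 (pos 0, char 'd'): match length 1
Longest match has length 3 at offset 2.
next_char = character at position 6 + 3 = 9 -> 'b'

Best match: offset=2, length=3 (matching 'dcd' starting at position 4)
LZ77 triple: (2, 3, 'b')


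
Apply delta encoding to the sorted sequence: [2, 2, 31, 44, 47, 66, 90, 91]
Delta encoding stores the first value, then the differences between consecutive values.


First value: 2
Deltas:
  2 - 2 = 0
  31 - 2 = 29
  44 - 31 = 13
  47 - 44 = 3
  66 - 47 = 19
  90 - 66 = 24
  91 - 90 = 1


Delta encoded: [2, 0, 29, 13, 3, 19, 24, 1]


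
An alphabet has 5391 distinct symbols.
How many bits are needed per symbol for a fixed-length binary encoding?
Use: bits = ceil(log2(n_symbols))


log2(5391) = 12.3963
Bracket: 2^12 = 4096 < 5391 <= 2^13 = 8192
So ceil(log2(5391)) = 13

bits = ceil(log2(5391)) = ceil(12.3963) = 13 bits


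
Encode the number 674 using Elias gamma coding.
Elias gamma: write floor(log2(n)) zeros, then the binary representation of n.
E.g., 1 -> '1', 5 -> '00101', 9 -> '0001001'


num_bits = floor(log2(674)) + 1 = 10
leading_zeros = num_bits - 1 = 9
binary(674) = 1010100010

Elias gamma(674) = '000000000' + '1010100010' = 0000000001010100010 (19 bits)


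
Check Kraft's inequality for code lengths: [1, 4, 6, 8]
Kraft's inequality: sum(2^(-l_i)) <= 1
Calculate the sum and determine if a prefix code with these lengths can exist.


Sum = 2^(-1) + 2^(-4) + 2^(-6) + 2^(-8)
    = 0.5 + 0.0625 + 0.015625 + 0.00390625
    = 149/256 = 0.58203125
Since 0.58203125 <= 1, Kraft's inequality IS satisfied.
A prefix code with these lengths CAN exist.

Kraft sum = 0.58203125. Satisfied.


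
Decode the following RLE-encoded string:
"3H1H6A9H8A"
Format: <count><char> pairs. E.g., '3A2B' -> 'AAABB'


Expanding each <count><char> pair:
  3H -> 'HHH'
  1H -> 'H'
  6A -> 'AAAAAA'
  9H -> 'HHHHHHHHH'
  8A -> 'AAAAAAAA'

Decoded = HHHHAAAAAAHHHHHHHHHAAAAAAAA


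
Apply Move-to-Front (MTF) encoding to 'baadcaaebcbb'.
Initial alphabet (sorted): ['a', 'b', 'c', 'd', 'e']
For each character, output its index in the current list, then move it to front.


MTF encoding:
'b': index 1 in ['a', 'b', 'c', 'd', 'e'] -> ['b', 'a', 'c', 'd', 'e']
'a': index 1 in ['b', 'a', 'c', 'd', 'e'] -> ['a', 'b', 'c', 'd', 'e']
'a': index 0 in ['a', 'b', 'c', 'd', 'e'] -> ['a', 'b', 'c', 'd', 'e']
'd': index 3 in ['a', 'b', 'c', 'd', 'e'] -> ['d', 'a', 'b', 'c', 'e']
'c': index 3 in ['d', 'a', 'b', 'c', 'e'] -> ['c', 'd', 'a', 'b', 'e']
'a': index 2 in ['c', 'd', 'a', 'b', 'e'] -> ['a', 'c', 'd', 'b', 'e']
'a': index 0 in ['a', 'c', 'd', 'b', 'e'] -> ['a', 'c', 'd', 'b', 'e']
'e': index 4 in ['a', 'c', 'd', 'b', 'e'] -> ['e', 'a', 'c', 'd', 'b']
'b': index 4 in ['e', 'a', 'c', 'd', 'b'] -> ['b', 'e', 'a', 'c', 'd']
'c': index 3 in ['b', 'e', 'a', 'c', 'd'] -> ['c', 'b', 'e', 'a', 'd']
'b': index 1 in ['c', 'b', 'e', 'a', 'd'] -> ['b', 'c', 'e', 'a', 'd']
'b': index 0 in ['b', 'c', 'e', 'a', 'd'] -> ['b', 'c', 'e', 'a', 'd']


Output: [1, 1, 0, 3, 3, 2, 0, 4, 4, 3, 1, 0]


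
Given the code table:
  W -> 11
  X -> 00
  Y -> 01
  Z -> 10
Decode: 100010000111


Decoding:
10 -> Z
00 -> X
10 -> Z
00 -> X
01 -> Y
11 -> W


Result: ZXZXYW


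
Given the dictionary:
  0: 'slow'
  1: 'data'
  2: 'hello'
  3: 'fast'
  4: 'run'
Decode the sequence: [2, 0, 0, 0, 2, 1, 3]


Look up each index in the dictionary:
  2 -> 'hello'
  0 -> 'slow'
  0 -> 'slow'
  0 -> 'slow'
  2 -> 'hello'
  1 -> 'data'
  3 -> 'fast'

Decoded: "hello slow slow slow hello data fast"


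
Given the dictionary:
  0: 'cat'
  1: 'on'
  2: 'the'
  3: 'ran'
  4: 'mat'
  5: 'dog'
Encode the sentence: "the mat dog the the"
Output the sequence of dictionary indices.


Look up each word in the dictionary:
  'the' -> 2
  'mat' -> 4
  'dog' -> 5
  'the' -> 2
  'the' -> 2

Encoded: [2, 4, 5, 2, 2]


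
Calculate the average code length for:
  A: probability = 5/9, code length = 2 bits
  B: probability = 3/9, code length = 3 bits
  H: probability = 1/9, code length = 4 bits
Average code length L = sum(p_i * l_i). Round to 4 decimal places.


Weighted contributions p_i * l_i:
  A: (5/9) * 2 = 10/9
  B: (3/9) * 3 = 9/9
  H: (1/9) * 4 = 4/9
Sum = (10 + 9 + 4)/9 = 23/9

L = 23/9 = 2.5556 bits/symbol


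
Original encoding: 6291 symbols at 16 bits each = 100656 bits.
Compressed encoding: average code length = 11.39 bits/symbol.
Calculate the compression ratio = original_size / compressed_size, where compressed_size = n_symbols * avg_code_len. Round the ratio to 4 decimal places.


original_size = n_symbols * orig_bits = 6291 * 16 = 100656 bits
compressed_size = n_symbols * avg_code_len = 6291 * 11.39 = 71654.49 bits
ratio = original_size / compressed_size = 100656 / 71654.49 = 1.4047

Compression ratio = 1.4047


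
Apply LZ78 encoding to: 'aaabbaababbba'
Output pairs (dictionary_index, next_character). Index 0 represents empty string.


LZ78 encoding steps:
Dictionary: {0: ''}
Step 1: w='' (idx 0), next='a' -> output (0, 'a'), add 'a' as idx 1
Step 2: w='a' (idx 1), next='a' -> output (1, 'a'), add 'aa' as idx 2
Step 3: w='' (idx 0), next='b' -> output (0, 'b'), add 'b' as idx 3
Step 4: w='b' (idx 3), next='a' -> output (3, 'a'), add 'ba' as idx 4
Step 5: w='a' (idx 1), next='b' -> output (1, 'b'), add 'ab' as idx 5
Step 6: w='ab' (idx 5), next='b' -> output (5, 'b'), add 'abb' as idx 6
Step 7: w='ba' (idx 4), end of input -> output (4, '')


Encoded: [(0, 'a'), (1, 'a'), (0, 'b'), (3, 'a'), (1, 'b'), (5, 'b'), (4, '')]


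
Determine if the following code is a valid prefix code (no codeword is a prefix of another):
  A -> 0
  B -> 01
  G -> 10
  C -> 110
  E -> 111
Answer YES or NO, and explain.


Checking each pair (does one codeword prefix another?):
  A='0' vs B='01': prefix -- VIOLATION

NO -- this is NOT a valid prefix code. A (0) is a prefix of B (01).


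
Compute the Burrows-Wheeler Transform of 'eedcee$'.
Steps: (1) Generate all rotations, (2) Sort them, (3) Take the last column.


Rotations (sorted):
  0: $eedcee -> last char: e
  1: cee$eed -> last char: d
  2: dcee$ee -> last char: e
  3: e$eedce -> last char: e
  4: edcee$e -> last char: e
  5: ee$eedc -> last char: c
  6: eedcee$ -> last char: $


BWT = edeeec$


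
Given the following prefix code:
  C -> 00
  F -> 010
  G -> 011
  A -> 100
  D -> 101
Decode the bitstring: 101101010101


Decoding step by step:
Bits 101 -> D
Bits 101 -> D
Bits 010 -> F
Bits 101 -> D


Decoded message: DDFD


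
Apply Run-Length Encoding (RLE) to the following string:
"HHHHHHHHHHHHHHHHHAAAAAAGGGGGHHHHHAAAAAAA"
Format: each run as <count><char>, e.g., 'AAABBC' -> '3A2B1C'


Scanning runs left to right:
  i=0: run of 'H' x 17 -> '17H'
  i=17: run of 'A' x 6 -> '6A'
  i=23: run of 'G' x 5 -> '5G'
  i=28: run of 'H' x 5 -> '5H'
  i=33: run of 'A' x 7 -> '7A'

RLE = 17H6A5G5H7A


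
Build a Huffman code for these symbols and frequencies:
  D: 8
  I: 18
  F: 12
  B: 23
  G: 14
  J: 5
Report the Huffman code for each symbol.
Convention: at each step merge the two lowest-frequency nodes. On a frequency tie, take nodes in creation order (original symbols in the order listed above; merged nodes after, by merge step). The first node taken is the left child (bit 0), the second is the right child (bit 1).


Huffman tree construction:
Step 1: Merge J(5) + D(8) = 13
Step 2: Merge F(12) + (J+D)(13) = 25
Step 3: Merge G(14) + I(18) = 32
Step 4: Merge B(23) + (F+(J+D))(25) = 48
Step 5: Merge (G+I)(32) + (B+(F+(J+D)))(48) = 80
Read each symbol's code off the tree from the root (left child = 0, right child = 1).

Codes:
  D: 1111 (length 4)
  I: 01 (length 2)
  F: 110 (length 3)
  B: 10 (length 2)
  G: 00 (length 2)
  J: 1110 (length 4)
Average code length: 198/80 = 2.4750 bits/symbol


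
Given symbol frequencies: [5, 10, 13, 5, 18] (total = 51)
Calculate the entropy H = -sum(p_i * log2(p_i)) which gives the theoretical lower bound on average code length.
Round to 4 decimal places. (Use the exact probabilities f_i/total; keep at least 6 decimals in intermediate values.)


Per-symbol terms -p_i * log2(p_i) with p_i = f_i/51:
  p = 5/51 = 0.098039: log2(p) = -3.350497, -p*log2(p) = 0.328480
  p = 10/51 = 0.196078: log2(p) = -2.350497, -p*log2(p) = 0.460882
  p = 13/51 = 0.254902: log2(p) = -1.971986, -p*log2(p) = 0.502663
  p = 5/51 = 0.098039: log2(p) = -3.350497, -p*log2(p) = 0.328480
  p = 18/51 = 0.352941: log2(p) = -1.502500, -p*log2(p) = 0.530294
H = 0.328480 + 0.460882 + 0.502663 + 0.328480 + 0.530294 = 2.150799

H = 2.1508 bits/symbol


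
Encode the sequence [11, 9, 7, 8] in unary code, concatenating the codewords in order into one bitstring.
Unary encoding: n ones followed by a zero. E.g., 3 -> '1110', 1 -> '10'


Encode each number as n ones followed by a terminating 0:
  11 -> 111111111110 (12 bits)
  9 -> 1111111110 (10 bits)
  7 -> 11111110 (8 bits)
  8 -> 111111110 (9 bits)
Total length = 12 + 10 + 8 + 9 = 39 bits.

Unary([11, 9, 7, 8]) = 111111111110111111111011111110111111110 (39 bits)


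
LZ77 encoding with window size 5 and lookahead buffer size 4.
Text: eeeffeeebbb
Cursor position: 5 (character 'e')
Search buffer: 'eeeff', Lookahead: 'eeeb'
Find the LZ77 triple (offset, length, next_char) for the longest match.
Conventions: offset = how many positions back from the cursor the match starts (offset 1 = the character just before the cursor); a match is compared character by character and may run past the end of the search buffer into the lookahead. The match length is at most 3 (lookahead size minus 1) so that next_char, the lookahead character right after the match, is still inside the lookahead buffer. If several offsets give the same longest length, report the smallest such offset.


Try each offset into the search buffer:
  offset=1 (pos 4, char 'f'): match length 0
  offset=2 (pos 3, char 'f'): match length 0
  offset=3 (pos 2, char 'e'): match length 1
  offset=4 (pos 1, char 'e'): match length 2
  offset=5 (pos 0, char 'e'): match length 3
Longest match has length 3 at offset 5.
next_char = character at position 5 + 3 = 8 -> 'b'

Best match: offset=5, length=3 (matching 'eee' starting at position 0)
LZ77 triple: (5, 3, 'b')


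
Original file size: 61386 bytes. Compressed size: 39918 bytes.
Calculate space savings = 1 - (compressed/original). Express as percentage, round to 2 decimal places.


ratio = compressed/original = 39918/61386 = 0.650279
savings = 1 - ratio = 1 - 0.650279 = 0.349721
as a percentage: 0.349721 * 100 = 34.97%

Space savings = 1 - 39918/61386 = 34.97%


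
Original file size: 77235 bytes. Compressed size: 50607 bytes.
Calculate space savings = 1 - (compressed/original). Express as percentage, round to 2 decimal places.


ratio = compressed/original = 50607/77235 = 0.655234
savings = 1 - ratio = 1 - 0.655234 = 0.344766
as a percentage: 0.344766 * 100 = 34.48%

Space savings = 1 - 50607/77235 = 34.48%


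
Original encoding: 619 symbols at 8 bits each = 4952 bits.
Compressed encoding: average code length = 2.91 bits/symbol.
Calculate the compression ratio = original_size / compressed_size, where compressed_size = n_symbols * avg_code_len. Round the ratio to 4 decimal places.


original_size = n_symbols * orig_bits = 619 * 8 = 4952 bits
compressed_size = n_symbols * avg_code_len = 619 * 2.91 = 1801.29 bits
ratio = original_size / compressed_size = 4952 / 1801.29 = 2.7491

Compression ratio = 2.7491


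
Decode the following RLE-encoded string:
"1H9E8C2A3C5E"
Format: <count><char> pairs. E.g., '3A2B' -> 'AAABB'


Expanding each <count><char> pair:
  1H -> 'H'
  9E -> 'EEEEEEEEE'
  8C -> 'CCCCCCCC'
  2A -> 'AA'
  3C -> 'CCC'
  5E -> 'EEEEE'

Decoded = HEEEEEEEEECCCCCCCCAACCCEEEEE


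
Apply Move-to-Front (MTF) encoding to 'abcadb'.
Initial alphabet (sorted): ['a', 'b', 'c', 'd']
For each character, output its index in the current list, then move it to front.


MTF encoding:
'a': index 0 in ['a', 'b', 'c', 'd'] -> ['a', 'b', 'c', 'd']
'b': index 1 in ['a', 'b', 'c', 'd'] -> ['b', 'a', 'c', 'd']
'c': index 2 in ['b', 'a', 'c', 'd'] -> ['c', 'b', 'a', 'd']
'a': index 2 in ['c', 'b', 'a', 'd'] -> ['a', 'c', 'b', 'd']
'd': index 3 in ['a', 'c', 'b', 'd'] -> ['d', 'a', 'c', 'b']
'b': index 3 in ['d', 'a', 'c', 'b'] -> ['b', 'd', 'a', 'c']


Output: [0, 1, 2, 2, 3, 3]


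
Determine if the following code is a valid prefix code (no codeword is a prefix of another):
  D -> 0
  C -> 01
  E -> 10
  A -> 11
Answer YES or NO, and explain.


Checking each pair (does one codeword prefix another?):
  D='0' vs C='01': prefix -- VIOLATION

NO -- this is NOT a valid prefix code. D (0) is a prefix of C (01).


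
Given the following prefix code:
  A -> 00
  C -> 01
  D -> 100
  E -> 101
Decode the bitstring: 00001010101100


Decoding step by step:
Bits 00 -> A
Bits 00 -> A
Bits 101 -> E
Bits 01 -> C
Bits 01 -> C
Bits 100 -> D


Decoded message: AAECCD


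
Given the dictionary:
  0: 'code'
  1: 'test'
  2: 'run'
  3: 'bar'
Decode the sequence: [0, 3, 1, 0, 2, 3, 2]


Look up each index in the dictionary:
  0 -> 'code'
  3 -> 'bar'
  1 -> 'test'
  0 -> 'code'
  2 -> 'run'
  3 -> 'bar'
  2 -> 'run'

Decoded: "code bar test code run bar run"


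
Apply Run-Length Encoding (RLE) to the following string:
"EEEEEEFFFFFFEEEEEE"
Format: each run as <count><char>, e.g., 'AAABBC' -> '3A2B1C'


Scanning runs left to right:
  i=0: run of 'E' x 6 -> '6E'
  i=6: run of 'F' x 6 -> '6F'
  i=12: run of 'E' x 6 -> '6E'

RLE = 6E6F6E


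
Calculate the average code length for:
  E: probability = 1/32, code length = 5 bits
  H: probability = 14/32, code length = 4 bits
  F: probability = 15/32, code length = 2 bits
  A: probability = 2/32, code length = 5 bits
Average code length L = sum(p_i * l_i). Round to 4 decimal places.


Weighted contributions p_i * l_i:
  E: (1/32) * 5 = 5/32
  H: (14/32) * 4 = 56/32
  F: (15/32) * 2 = 30/32
  A: (2/32) * 5 = 10/32
Sum = (5 + 56 + 30 + 10)/32 = 101/32

L = 101/32 = 3.1563 bits/symbol


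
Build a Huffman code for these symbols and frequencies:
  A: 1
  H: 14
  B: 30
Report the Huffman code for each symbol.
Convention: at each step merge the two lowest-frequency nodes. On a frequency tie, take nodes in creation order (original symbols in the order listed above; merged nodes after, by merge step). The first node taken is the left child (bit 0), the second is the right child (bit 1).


Huffman tree construction:
Step 1: Merge A(1) + H(14) = 15
Step 2: Merge (A+H)(15) + B(30) = 45
Read each symbol's code off the tree from the root (left child = 0, right child = 1).

Codes:
  A: 00 (length 2)
  H: 01 (length 2)
  B: 1 (length 1)
Average code length: 60/45 = 1.3333 bits/symbol


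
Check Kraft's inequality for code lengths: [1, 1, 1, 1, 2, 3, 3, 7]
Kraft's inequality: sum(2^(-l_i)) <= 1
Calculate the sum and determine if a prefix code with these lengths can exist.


Sum = 2^(-1) + 2^(-1) + 2^(-1) + 2^(-1) + 2^(-2) + 2^(-3) + 2^(-3) + 2^(-7)
    = 0.5 + 0.5 + 0.5 + 0.5 + 0.25 + 0.125 + 0.125 + 0.0078125
    = 321/128 = 2.5078125
Since 2.5078125 > 1, Kraft's inequality is NOT satisfied.
A prefix code with these lengths CANNOT exist.

Kraft sum = 2.5078125. Not satisfied.


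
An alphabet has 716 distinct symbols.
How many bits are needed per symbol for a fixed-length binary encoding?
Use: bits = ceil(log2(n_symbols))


log2(716) = 9.4838
Bracket: 2^9 = 512 < 716 <= 2^10 = 1024
So ceil(log2(716)) = 10

bits = ceil(log2(716)) = ceil(9.4838) = 10 bits


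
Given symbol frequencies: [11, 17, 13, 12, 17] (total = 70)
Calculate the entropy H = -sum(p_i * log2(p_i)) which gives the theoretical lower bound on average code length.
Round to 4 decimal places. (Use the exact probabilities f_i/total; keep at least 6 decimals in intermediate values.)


Per-symbol terms -p_i * log2(p_i) with p_i = f_i/70:
  p = 11/70 = 0.157143: log2(p) = -2.669851, -p*log2(p) = 0.419548
  p = 17/70 = 0.242857: log2(p) = -2.041820, -p*log2(p) = 0.495871
  p = 13/70 = 0.185714: log2(p) = -2.428843, -p*log2(p) = 0.451071
  p = 12/70 = 0.171429: log2(p) = -2.544321, -p*log2(p) = 0.436169
  p = 17/70 = 0.242857: log2(p) = -2.041820, -p*log2(p) = 0.495871
H = 0.419548 + 0.495871 + 0.451071 + 0.436169 + 0.495871 = 2.298530

H = 2.2985 bits/symbol


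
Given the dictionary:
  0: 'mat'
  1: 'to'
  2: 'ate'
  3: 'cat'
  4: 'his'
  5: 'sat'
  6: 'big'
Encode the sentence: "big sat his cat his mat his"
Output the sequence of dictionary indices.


Look up each word in the dictionary:
  'big' -> 6
  'sat' -> 5
  'his' -> 4
  'cat' -> 3
  'his' -> 4
  'mat' -> 0
  'his' -> 4

Encoded: [6, 5, 4, 3, 4, 0, 4]


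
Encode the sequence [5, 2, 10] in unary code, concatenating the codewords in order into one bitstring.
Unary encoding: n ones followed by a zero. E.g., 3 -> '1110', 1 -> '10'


Encode each number as n ones followed by a terminating 0:
  5 -> 111110 (6 bits)
  2 -> 110 (3 bits)
  10 -> 11111111110 (11 bits)
Total length = 6 + 3 + 11 = 20 bits.

Unary([5, 2, 10]) = 11111011011111111110 (20 bits)


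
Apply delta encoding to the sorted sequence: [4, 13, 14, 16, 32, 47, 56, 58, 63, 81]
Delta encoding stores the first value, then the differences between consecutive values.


First value: 4
Deltas:
  13 - 4 = 9
  14 - 13 = 1
  16 - 14 = 2
  32 - 16 = 16
  47 - 32 = 15
  56 - 47 = 9
  58 - 56 = 2
  63 - 58 = 5
  81 - 63 = 18


Delta encoded: [4, 9, 1, 2, 16, 15, 9, 2, 5, 18]


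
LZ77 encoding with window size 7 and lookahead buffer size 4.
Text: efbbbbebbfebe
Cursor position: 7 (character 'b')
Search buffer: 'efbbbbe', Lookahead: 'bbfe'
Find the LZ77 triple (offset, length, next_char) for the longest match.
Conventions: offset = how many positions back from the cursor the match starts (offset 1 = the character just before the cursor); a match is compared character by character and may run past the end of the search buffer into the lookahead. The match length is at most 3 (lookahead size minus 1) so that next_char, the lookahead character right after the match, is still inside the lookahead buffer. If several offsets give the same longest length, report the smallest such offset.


Try each offset into the search buffer:
  offset=1 (pos 6, char 'e'): match length 0
  offset=2 (pos 5, char 'b'): match length 1
  offset=3 (pos 4, char 'b'): match length 2
  offset=4 (pos 3, char 'b'): match length 2
  offset=5 (pos 2, char 'b'): match length 2
  offset=6 (pos 1, char 'f'): match length 0
  offset=7 (pos 0, char 'e'): match length 0
Longest match has length 2, found at offsets 3, 4, 5; take the smallest, offset 3.
next_char = character at position 7 + 2 = 9 -> 'f'

Best match: offset=3, length=2 (matching 'bb' starting at position 4)
LZ77 triple: (3, 2, 'f')


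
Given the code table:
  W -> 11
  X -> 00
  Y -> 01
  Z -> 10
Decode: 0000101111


Decoding:
00 -> X
00 -> X
10 -> Z
11 -> W
11 -> W


Result: XXZWW


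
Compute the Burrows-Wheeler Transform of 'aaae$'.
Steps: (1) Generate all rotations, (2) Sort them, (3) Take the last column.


Rotations (sorted):
  0: $aaae -> last char: e
  1: aaae$ -> last char: $
  2: aae$a -> last char: a
  3: ae$aa -> last char: a
  4: e$aaa -> last char: a


BWT = e$aaa


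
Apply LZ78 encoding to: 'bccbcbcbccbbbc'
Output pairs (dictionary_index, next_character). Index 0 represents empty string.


LZ78 encoding steps:
Dictionary: {0: ''}
Step 1: w='' (idx 0), next='b' -> output (0, 'b'), add 'b' as idx 1
Step 2: w='' (idx 0), next='c' -> output (0, 'c'), add 'c' as idx 2
Step 3: w='c' (idx 2), next='b' -> output (2, 'b'), add 'cb' as idx 3
Step 4: w='cb' (idx 3), next='c' -> output (3, 'c'), add 'cbc' as idx 4
Step 5: w='b' (idx 1), next='c' -> output (1, 'c'), add 'bc' as idx 5
Step 6: w='cb' (idx 3), next='b' -> output (3, 'b'), add 'cbb' as idx 6
Step 7: w='bc' (idx 5), end of input -> output (5, '')


Encoded: [(0, 'b'), (0, 'c'), (2, 'b'), (3, 'c'), (1, 'c'), (3, 'b'), (5, '')]


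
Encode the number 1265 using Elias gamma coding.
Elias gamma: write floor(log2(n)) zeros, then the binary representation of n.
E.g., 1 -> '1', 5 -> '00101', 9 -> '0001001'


num_bits = floor(log2(1265)) + 1 = 11
leading_zeros = num_bits - 1 = 10
binary(1265) = 10011110001

Elias gamma(1265) = '0000000000' + '10011110001' = 000000000010011110001 (21 bits)


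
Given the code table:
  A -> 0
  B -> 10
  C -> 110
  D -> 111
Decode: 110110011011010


Decoding:
110 -> C
110 -> C
0 -> A
110 -> C
110 -> C
10 -> B


Result: CCACCB


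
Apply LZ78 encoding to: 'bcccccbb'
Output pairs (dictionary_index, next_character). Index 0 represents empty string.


LZ78 encoding steps:
Dictionary: {0: ''}
Step 1: w='' (idx 0), next='b' -> output (0, 'b'), add 'b' as idx 1
Step 2: w='' (idx 0), next='c' -> output (0, 'c'), add 'c' as idx 2
Step 3: w='c' (idx 2), next='c' -> output (2, 'c'), add 'cc' as idx 3
Step 4: w='cc' (idx 3), next='b' -> output (3, 'b'), add 'ccb' as idx 4
Step 5: w='b' (idx 1), end of input -> output (1, '')


Encoded: [(0, 'b'), (0, 'c'), (2, 'c'), (3, 'b'), (1, '')]


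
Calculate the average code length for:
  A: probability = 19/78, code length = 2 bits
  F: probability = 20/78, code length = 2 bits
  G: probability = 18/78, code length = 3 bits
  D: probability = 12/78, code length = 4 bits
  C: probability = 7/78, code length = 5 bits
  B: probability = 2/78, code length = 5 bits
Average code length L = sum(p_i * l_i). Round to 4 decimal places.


Weighted contributions p_i * l_i:
  A: (19/78) * 2 = 38/78
  F: (20/78) * 2 = 40/78
  G: (18/78) * 3 = 54/78
  D: (12/78) * 4 = 48/78
  C: (7/78) * 5 = 35/78
  B: (2/78) * 5 = 10/78
Sum = (38 + 40 + 54 + 48 + 35 + 10)/78 = 225/78

L = 225/78 = 2.8846 bits/symbol


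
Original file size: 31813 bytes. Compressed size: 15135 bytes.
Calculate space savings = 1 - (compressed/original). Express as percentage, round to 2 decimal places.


ratio = compressed/original = 15135/31813 = 0.475749
savings = 1 - ratio = 1 - 0.475749 = 0.524251
as a percentage: 0.524251 * 100 = 52.43%

Space savings = 1 - 15135/31813 = 52.43%


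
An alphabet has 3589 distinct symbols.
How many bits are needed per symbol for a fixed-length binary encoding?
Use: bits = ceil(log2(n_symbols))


log2(3589) = 11.8094
Bracket: 2^11 = 2048 < 3589 <= 2^12 = 4096
So ceil(log2(3589)) = 12

bits = ceil(log2(3589)) = ceil(11.8094) = 12 bits


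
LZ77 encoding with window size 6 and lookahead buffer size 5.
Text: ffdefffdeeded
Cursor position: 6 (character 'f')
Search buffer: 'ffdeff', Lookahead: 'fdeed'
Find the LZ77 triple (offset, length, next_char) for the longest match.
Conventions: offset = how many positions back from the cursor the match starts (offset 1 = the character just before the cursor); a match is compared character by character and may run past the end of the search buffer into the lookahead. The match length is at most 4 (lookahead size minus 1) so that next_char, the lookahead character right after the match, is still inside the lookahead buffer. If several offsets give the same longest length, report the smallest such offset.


Try each offset into the search buffer:
  offset=1 (pos 5, char 'f'): match length 1
  offset=2 (pos 4, char 'f'): match length 1
  offset=3 (pos 3, char 'e'): match length 0
  offset=4 (pos 2, char 'd'): match length 0
  offset=5 (pos 1, char 'f'): match length 3
  offset=6 (pos 0, char 'f'): match length 1
Longest match has length 3 at offset 5.
next_char = character at position 6 + 3 = 9 -> 'e'

Best match: offset=5, length=3 (matching 'fde' starting at position 1)
LZ77 triple: (5, 3, 'e')


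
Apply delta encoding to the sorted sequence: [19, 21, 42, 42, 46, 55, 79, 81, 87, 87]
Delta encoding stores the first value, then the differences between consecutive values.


First value: 19
Deltas:
  21 - 19 = 2
  42 - 21 = 21
  42 - 42 = 0
  46 - 42 = 4
  55 - 46 = 9
  79 - 55 = 24
  81 - 79 = 2
  87 - 81 = 6
  87 - 87 = 0


Delta encoded: [19, 2, 21, 0, 4, 9, 24, 2, 6, 0]


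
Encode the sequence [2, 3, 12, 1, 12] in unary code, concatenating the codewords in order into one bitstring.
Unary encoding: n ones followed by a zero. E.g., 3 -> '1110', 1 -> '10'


Encode each number as n ones followed by a terminating 0:
  2 -> 110 (3 bits)
  3 -> 1110 (4 bits)
  12 -> 1111111111110 (13 bits)
  1 -> 10 (2 bits)
  12 -> 1111111111110 (13 bits)
Total length = 3 + 4 + 13 + 2 + 13 = 35 bits.

Unary([2, 3, 12, 1, 12]) = 11011101111111111110101111111111110 (35 bits)


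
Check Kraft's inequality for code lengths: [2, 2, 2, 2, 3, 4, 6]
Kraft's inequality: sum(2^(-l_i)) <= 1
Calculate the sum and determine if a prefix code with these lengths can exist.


Sum = 2^(-2) + 2^(-2) + 2^(-2) + 2^(-2) + 2^(-3) + 2^(-4) + 2^(-6)
    = 0.25 + 0.25 + 0.25 + 0.25 + 0.125 + 0.0625 + 0.015625
    = 77/64 = 1.203125
Since 1.203125 > 1, Kraft's inequality is NOT satisfied.
A prefix code with these lengths CANNOT exist.

Kraft sum = 1.203125. Not satisfied.


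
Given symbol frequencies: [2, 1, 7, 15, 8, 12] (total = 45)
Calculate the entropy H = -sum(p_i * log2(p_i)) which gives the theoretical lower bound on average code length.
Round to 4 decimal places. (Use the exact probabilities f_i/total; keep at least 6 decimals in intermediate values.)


Per-symbol terms -p_i * log2(p_i) with p_i = f_i/45:
  p = 2/45 = 0.044444: log2(p) = -4.491853, -p*log2(p) = 0.199638
  p = 1/45 = 0.022222: log2(p) = -5.491853, -p*log2(p) = 0.122041
  p = 7/45 = 0.155556: log2(p) = -2.684498, -p*log2(p) = 0.417589
  p = 15/45 = 0.333333: log2(p) = -1.584963, -p*log2(p) = 0.528321
  p = 8/45 = 0.177778: log2(p) = -2.491853, -p*log2(p) = 0.442996
  p = 12/45 = 0.266667: log2(p) = -1.906891, -p*log2(p) = 0.508504
H = 0.199638 + 0.122041 + 0.417589 + 0.528321 + 0.442996 + 0.508504 = 2.219089

H = 2.2191 bits/symbol


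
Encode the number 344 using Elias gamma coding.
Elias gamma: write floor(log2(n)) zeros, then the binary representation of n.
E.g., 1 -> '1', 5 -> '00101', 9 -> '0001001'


num_bits = floor(log2(344)) + 1 = 9
leading_zeros = num_bits - 1 = 8
binary(344) = 101011000

Elias gamma(344) = '00000000' + '101011000' = 00000000101011000 (17 bits)


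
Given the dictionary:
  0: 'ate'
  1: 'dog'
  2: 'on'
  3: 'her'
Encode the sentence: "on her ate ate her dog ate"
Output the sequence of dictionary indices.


Look up each word in the dictionary:
  'on' -> 2
  'her' -> 3
  'ate' -> 0
  'ate' -> 0
  'her' -> 3
  'dog' -> 1
  'ate' -> 0

Encoded: [2, 3, 0, 0, 3, 1, 0]


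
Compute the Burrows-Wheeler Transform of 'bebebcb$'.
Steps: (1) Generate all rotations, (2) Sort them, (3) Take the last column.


Rotations (sorted):
  0: $bebebcb -> last char: b
  1: b$bebebc -> last char: c
  2: bcb$bebe -> last char: e
  3: bebcb$be -> last char: e
  4: bebebcb$ -> last char: $
  5: cb$bebeb -> last char: b
  6: ebcb$beb -> last char: b
  7: ebebcb$b -> last char: b


BWT = bcee$bbb


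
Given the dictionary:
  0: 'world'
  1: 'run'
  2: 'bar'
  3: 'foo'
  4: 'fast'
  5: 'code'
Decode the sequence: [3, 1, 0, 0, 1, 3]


Look up each index in the dictionary:
  3 -> 'foo'
  1 -> 'run'
  0 -> 'world'
  0 -> 'world'
  1 -> 'run'
  3 -> 'foo'

Decoded: "foo run world world run foo"


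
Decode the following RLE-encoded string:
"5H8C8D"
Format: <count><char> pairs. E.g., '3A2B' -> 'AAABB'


Expanding each <count><char> pair:
  5H -> 'HHHHH'
  8C -> 'CCCCCCCC'
  8D -> 'DDDDDDDD'

Decoded = HHHHHCCCCCCCCDDDDDDDD


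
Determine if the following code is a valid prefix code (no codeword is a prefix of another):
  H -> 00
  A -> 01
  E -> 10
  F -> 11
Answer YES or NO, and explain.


Checking each pair (does one codeword prefix another?):
  H='00' vs A='01': no prefix
  H='00' vs E='10': no prefix
  H='00' vs F='11': no prefix
  A='01' vs H='00': no prefix
  A='01' vs E='10': no prefix
  A='01' vs F='11': no prefix
  E='10' vs H='00': no prefix
  E='10' vs A='01': no prefix
  E='10' vs F='11': no prefix
  F='11' vs H='00': no prefix
  F='11' vs A='01': no prefix
  F='11' vs E='10': no prefix
No violation found over all pairs.

YES -- this is a valid prefix code. No codeword is a prefix of any other codeword.


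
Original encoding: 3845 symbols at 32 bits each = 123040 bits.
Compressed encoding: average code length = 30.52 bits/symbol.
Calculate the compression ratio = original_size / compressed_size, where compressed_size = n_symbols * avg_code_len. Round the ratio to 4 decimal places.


original_size = n_symbols * orig_bits = 3845 * 32 = 123040 bits
compressed_size = n_symbols * avg_code_len = 3845 * 30.52 = 117349.4 bits
ratio = original_size / compressed_size = 123040 / 117349.4 = 1.0485

Compression ratio = 1.0485


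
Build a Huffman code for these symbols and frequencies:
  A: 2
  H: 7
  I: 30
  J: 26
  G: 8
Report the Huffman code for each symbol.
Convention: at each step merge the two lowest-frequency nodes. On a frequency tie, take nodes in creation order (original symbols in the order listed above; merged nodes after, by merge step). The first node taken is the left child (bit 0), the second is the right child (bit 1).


Huffman tree construction:
Step 1: Merge A(2) + H(7) = 9
Step 2: Merge G(8) + (A+H)(9) = 17
Step 3: Merge (G+(A+H))(17) + J(26) = 43
Step 4: Merge I(30) + ((G+(A+H))+J)(43) = 73
Read each symbol's code off the tree from the root (left child = 0, right child = 1).

Codes:
  A: 1010 (length 4)
  H: 1011 (length 4)
  I: 0 (length 1)
  J: 11 (length 2)
  G: 100 (length 3)
Average code length: 142/73 = 1.9452 bits/symbol


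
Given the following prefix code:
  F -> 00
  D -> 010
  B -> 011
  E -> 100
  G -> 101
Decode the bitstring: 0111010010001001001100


Decoding step by step:
Bits 011 -> B
Bits 101 -> G
Bits 00 -> F
Bits 100 -> E
Bits 010 -> D
Bits 010 -> D
Bits 011 -> B
Bits 00 -> F


Decoded message: BGFEDDBF


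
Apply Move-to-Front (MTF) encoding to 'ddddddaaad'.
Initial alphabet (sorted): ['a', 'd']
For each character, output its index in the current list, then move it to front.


MTF encoding:
'd': index 1 in ['a', 'd'] -> ['d', 'a']
'd': index 0 in ['d', 'a'] -> ['d', 'a']
'd': index 0 in ['d', 'a'] -> ['d', 'a']
'd': index 0 in ['d', 'a'] -> ['d', 'a']
'd': index 0 in ['d', 'a'] -> ['d', 'a']
'd': index 0 in ['d', 'a'] -> ['d', 'a']
'a': index 1 in ['d', 'a'] -> ['a', 'd']
'a': index 0 in ['a', 'd'] -> ['a', 'd']
'a': index 0 in ['a', 'd'] -> ['a', 'd']
'd': index 1 in ['a', 'd'] -> ['d', 'a']


Output: [1, 0, 0, 0, 0, 0, 1, 0, 0, 1]


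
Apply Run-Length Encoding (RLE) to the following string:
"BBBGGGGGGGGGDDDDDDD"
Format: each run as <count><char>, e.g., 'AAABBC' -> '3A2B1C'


Scanning runs left to right:
  i=0: run of 'B' x 3 -> '3B'
  i=3: run of 'G' x 9 -> '9G'
  i=12: run of 'D' x 7 -> '7D'

RLE = 3B9G7D


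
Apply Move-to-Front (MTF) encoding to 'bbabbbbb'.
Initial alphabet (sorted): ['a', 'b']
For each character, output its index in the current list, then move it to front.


MTF encoding:
'b': index 1 in ['a', 'b'] -> ['b', 'a']
'b': index 0 in ['b', 'a'] -> ['b', 'a']
'a': index 1 in ['b', 'a'] -> ['a', 'b']
'b': index 1 in ['a', 'b'] -> ['b', 'a']
'b': index 0 in ['b', 'a'] -> ['b', 'a']
'b': index 0 in ['b', 'a'] -> ['b', 'a']
'b': index 0 in ['b', 'a'] -> ['b', 'a']
'b': index 0 in ['b', 'a'] -> ['b', 'a']


Output: [1, 0, 1, 1, 0, 0, 0, 0]


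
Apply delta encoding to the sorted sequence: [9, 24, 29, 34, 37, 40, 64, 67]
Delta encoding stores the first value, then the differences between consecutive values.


First value: 9
Deltas:
  24 - 9 = 15
  29 - 24 = 5
  34 - 29 = 5
  37 - 34 = 3
  40 - 37 = 3
  64 - 40 = 24
  67 - 64 = 3


Delta encoded: [9, 15, 5, 5, 3, 3, 24, 3]


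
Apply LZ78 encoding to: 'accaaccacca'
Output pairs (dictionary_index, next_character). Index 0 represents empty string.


LZ78 encoding steps:
Dictionary: {0: ''}
Step 1: w='' (idx 0), next='a' -> output (0, 'a'), add 'a' as idx 1
Step 2: w='' (idx 0), next='c' -> output (0, 'c'), add 'c' as idx 2
Step 3: w='c' (idx 2), next='a' -> output (2, 'a'), add 'ca' as idx 3
Step 4: w='a' (idx 1), next='c' -> output (1, 'c'), add 'ac' as idx 4
Step 5: w='ca' (idx 3), next='c' -> output (3, 'c'), add 'cac' as idx 5
Step 6: w='ca' (idx 3), end of input -> output (3, '')


Encoded: [(0, 'a'), (0, 'c'), (2, 'a'), (1, 'c'), (3, 'c'), (3, '')]


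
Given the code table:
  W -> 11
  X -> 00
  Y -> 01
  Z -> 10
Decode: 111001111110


Decoding:
11 -> W
10 -> Z
01 -> Y
11 -> W
11 -> W
10 -> Z


Result: WZYWWZ


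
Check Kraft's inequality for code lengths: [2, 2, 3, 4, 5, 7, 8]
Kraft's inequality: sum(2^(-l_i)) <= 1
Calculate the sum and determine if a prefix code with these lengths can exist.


Sum = 2^(-2) + 2^(-2) + 2^(-3) + 2^(-4) + 2^(-5) + 2^(-7) + 2^(-8)
    = 0.25 + 0.25 + 0.125 + 0.0625 + 0.03125 + 0.0078125 + 0.00390625
    = 187/256 = 0.73046875
Since 0.73046875 <= 1, Kraft's inequality IS satisfied.
A prefix code with these lengths CAN exist.

Kraft sum = 0.73046875. Satisfied.


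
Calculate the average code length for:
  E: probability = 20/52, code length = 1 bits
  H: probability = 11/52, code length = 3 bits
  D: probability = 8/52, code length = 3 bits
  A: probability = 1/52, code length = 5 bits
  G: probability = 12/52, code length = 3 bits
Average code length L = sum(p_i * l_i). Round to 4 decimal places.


Weighted contributions p_i * l_i:
  E: (20/52) * 1 = 20/52
  H: (11/52) * 3 = 33/52
  D: (8/52) * 3 = 24/52
  A: (1/52) * 5 = 5/52
  G: (12/52) * 3 = 36/52
Sum = (20 + 33 + 24 + 5 + 36)/52 = 118/52

L = 118/52 = 2.2692 bits/symbol


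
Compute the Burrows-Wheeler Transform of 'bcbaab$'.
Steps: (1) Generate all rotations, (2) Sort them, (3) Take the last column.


Rotations (sorted):
  0: $bcbaab -> last char: b
  1: aab$bcb -> last char: b
  2: ab$bcba -> last char: a
  3: b$bcbaa -> last char: a
  4: baab$bc -> last char: c
  5: bcbaab$ -> last char: $
  6: cbaab$b -> last char: b


BWT = bbaac$b


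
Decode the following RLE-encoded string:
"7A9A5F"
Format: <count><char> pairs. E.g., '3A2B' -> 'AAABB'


Expanding each <count><char> pair:
  7A -> 'AAAAAAA'
  9A -> 'AAAAAAAAA'
  5F -> 'FFFFF'

Decoded = AAAAAAAAAAAAAAAAFFFFF


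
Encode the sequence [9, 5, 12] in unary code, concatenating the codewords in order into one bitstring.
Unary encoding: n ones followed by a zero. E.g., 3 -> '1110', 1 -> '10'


Encode each number as n ones followed by a terminating 0:
  9 -> 1111111110 (10 bits)
  5 -> 111110 (6 bits)
  12 -> 1111111111110 (13 bits)
Total length = 10 + 6 + 13 = 29 bits.

Unary([9, 5, 12]) = 11111111101111101111111111110 (29 bits)


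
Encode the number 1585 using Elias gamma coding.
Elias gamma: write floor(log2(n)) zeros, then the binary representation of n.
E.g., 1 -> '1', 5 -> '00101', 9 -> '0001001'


num_bits = floor(log2(1585)) + 1 = 11
leading_zeros = num_bits - 1 = 10
binary(1585) = 11000110001

Elias gamma(1585) = '0000000000' + '11000110001' = 000000000011000110001 (21 bits)


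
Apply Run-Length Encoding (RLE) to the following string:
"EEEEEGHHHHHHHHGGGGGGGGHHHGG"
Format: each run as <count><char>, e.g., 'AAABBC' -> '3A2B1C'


Scanning runs left to right:
  i=0: run of 'E' x 5 -> '5E'
  i=5: run of 'G' x 1 -> '1G'
  i=6: run of 'H' x 8 -> '8H'
  i=14: run of 'G' x 8 -> '8G'
  i=22: run of 'H' x 3 -> '3H'
  i=25: run of 'G' x 2 -> '2G'

RLE = 5E1G8H8G3H2G


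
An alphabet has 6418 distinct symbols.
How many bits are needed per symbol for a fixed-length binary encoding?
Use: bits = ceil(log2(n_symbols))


log2(6418) = 12.6479
Bracket: 2^12 = 4096 < 6418 <= 2^13 = 8192
So ceil(log2(6418)) = 13

bits = ceil(log2(6418)) = ceil(12.6479) = 13 bits


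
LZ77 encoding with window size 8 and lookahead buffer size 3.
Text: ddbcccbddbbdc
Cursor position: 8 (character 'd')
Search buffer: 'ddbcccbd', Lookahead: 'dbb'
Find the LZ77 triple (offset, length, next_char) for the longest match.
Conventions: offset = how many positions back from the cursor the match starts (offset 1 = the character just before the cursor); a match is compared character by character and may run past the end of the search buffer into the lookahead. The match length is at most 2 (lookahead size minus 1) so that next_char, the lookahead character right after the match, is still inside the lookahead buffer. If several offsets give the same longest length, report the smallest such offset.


Try each offset into the search buffer:
  offset=1 (pos 7, char 'd'): match length 1
  offset=2 (pos 6, char 'b'): match length 0
  offset=3 (pos 5, char 'c'): match length 0
  offset=4 (pos 4, char 'c'): match length 0
  offset=5 (pos 3, char 'c'): match length 0
  offset=6 (pos 2, char 'b'): match length 0
  offset=7 (pos 1, char 'd'): match length 2
  offset=8 (pos 0, char 'd'): match length 1
Longest match has length 2 at offset 7.
next_char = character at position 8 + 2 = 10 -> 'b'

Best match: offset=7, length=2 (matching 'db' starting at position 1)
LZ77 triple: (7, 2, 'b')


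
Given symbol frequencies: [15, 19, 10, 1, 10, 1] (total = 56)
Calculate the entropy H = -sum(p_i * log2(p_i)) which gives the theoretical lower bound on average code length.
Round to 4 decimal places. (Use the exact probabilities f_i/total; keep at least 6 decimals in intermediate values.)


Per-symbol terms -p_i * log2(p_i) with p_i = f_i/56:
  p = 15/56 = 0.267857: log2(p) = -1.900464, -p*log2(p) = 0.509053
  p = 19/56 = 0.339286: log2(p) = -1.559427, -p*log2(p) = 0.529091
  p = 10/56 = 0.178571: log2(p) = -2.485427, -p*log2(p) = 0.443826
  p = 1/56 = 0.017857: log2(p) = -5.807355, -p*log2(p) = 0.103703
  p = 10/56 = 0.178571: log2(p) = -2.485427, -p*log2(p) = 0.443826
  p = 1/56 = 0.017857: log2(p) = -5.807355, -p*log2(p) = 0.103703
H = 0.509053 + 0.529091 + 0.443826 + 0.103703 + 0.443826 + 0.103703 = 2.133202

H = 2.1332 bits/symbol


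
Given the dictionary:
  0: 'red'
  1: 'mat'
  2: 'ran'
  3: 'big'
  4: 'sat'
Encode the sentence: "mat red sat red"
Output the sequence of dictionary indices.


Look up each word in the dictionary:
  'mat' -> 1
  'red' -> 0
  'sat' -> 4
  'red' -> 0

Encoded: [1, 0, 4, 0]


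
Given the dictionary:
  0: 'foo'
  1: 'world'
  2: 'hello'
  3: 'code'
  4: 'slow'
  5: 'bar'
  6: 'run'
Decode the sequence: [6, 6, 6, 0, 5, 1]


Look up each index in the dictionary:
  6 -> 'run'
  6 -> 'run'
  6 -> 'run'
  0 -> 'foo'
  5 -> 'bar'
  1 -> 'world'

Decoded: "run run run foo bar world"


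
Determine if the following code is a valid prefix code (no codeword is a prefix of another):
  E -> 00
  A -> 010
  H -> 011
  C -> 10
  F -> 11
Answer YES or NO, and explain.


Checking each pair (does one codeword prefix another?):
  E='00' vs A='010': no prefix
  E='00' vs H='011': no prefix
  E='00' vs C='10': no prefix
  E='00' vs F='11': no prefix
  A='010' vs E='00': no prefix
  A='010' vs H='011': no prefix
  A='010' vs C='10': no prefix
  A='010' vs F='11': no prefix
  H='011' vs E='00': no prefix
  H='011' vs A='010': no prefix
  H='011' vs C='10': no prefix
  H='011' vs F='11': no prefix
  C='10' vs E='00': no prefix
  C='10' vs A='010': no prefix
  C='10' vs H='011': no prefix
  C='10' vs F='11': no prefix
  F='11' vs E='00': no prefix
  F='11' vs A='010': no prefix
  F='11' vs H='011': no prefix
  F='11' vs C='10': no prefix
No violation found over all pairs.

YES -- this is a valid prefix code. No codeword is a prefix of any other codeword.
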